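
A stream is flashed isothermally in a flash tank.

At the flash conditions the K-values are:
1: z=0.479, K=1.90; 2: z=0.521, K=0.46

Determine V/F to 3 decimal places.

V/F = 0.308

Rachford–Rice: g(V/F) = Σ zᵢ(Kᵢ−1)/(1+V/F(Kᵢ−1)) = 0.
Feasibility: ΣzᵢKᵢ = 1.150, Σzᵢ/Kᵢ = 1.385 — both > 1, two phases present.
Binary case is linear: z₁(K₁−1)(1+V/F(K₂−1)) + z₂(K₂−1)(1+V/F(K₁−1)) = 0
⇒ V/F = [z₁(K₁−1)+z₂(K₂−1)] / [−(K₁−1)(K₂−1)] = 0.1498/0.4860 = 0.308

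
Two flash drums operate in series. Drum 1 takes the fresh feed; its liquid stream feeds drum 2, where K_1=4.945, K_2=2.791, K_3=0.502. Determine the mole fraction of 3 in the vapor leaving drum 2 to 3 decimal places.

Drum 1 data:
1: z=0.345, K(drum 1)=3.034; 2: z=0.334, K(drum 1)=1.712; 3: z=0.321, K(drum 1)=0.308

Drum 1:
Rachford–Rice: g(ψ₁) = Σ zᵢ(Kᵢ−1)/(1+ψ₁(Kᵢ−1)) = 0.
Check two-phase: ΣzᵢKᵢ = 1.717 > 1 and Σzᵢ/Kᵢ = 1.351 > 1, so g(0) = 0.717 > 0 and g(1) = -0.351 < 0.
Newton–Raphson from ψ₁ = 0.5:
  ψ₁ = 0.500: g = 0.1836, g' = -0.802 → ψ₁ = 0.729
  ψ₁ = 0.729: g = -0.0090, g' = -0.931 → ψ₁ = 0.719
Converged at ψ₁ = 0.719.
Drum-1 compositions:
  1: x = 0.140, y = 0.425
  2: x = 0.221, y = 0.378
  3: x = 0.639, y = 0.197
Drum-2 feed = drum-1 liquid: z₂ = (0.1401, 0.2209, 0.6390).
Drum 2:
Material balance + equilibrium reduce to Σ zᵢ(Kᵢ−1)/(1+ψ₂(Kᵢ−1)) = 0.
g(0) = ΣzᵢKᵢ − 1 = 0.630 and g(1) = 1 − Σzᵢ/Kᵢ = -0.380, so a root lies in (0, 1).
Newton iteration, ψ₂⁰ = 0.38:
  ψ₂ = 0.380: g = 0.0640, g' = -0.841 → ψ₂ = 0.456
  ψ₂ = 0.456: g = 0.0034, g' = -0.758 → ψ₂ = 0.461
Converged at ψ₂ = 0.461.
  1: x = 0.050, y = 0.246
  2: x = 0.121, y = 0.338
  3: x = 0.829, y = 0.416

y_3 (drum 2) = 0.416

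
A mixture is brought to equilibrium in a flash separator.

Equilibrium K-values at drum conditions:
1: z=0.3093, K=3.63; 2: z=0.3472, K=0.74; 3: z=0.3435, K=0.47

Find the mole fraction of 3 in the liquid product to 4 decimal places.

x_3 = 0.4673

Rachford–Rice: g(ψ) = Σ zᵢ(Kᵢ−1)/(1+ψ(Kᵢ−1)) = 0.
g(0) = ΣzᵢKᵢ − 1 = 0.5411 and g(1) = 1 − Σzᵢ/Kᵢ = -0.2852, so a root lies in (0, 1).
Newton–Raphson from ψ = 0.57:
  ψ = 0.5700: g = -0.04134, g' = -0.5730 → ψ = 0.4979
  ψ = 0.4979: g = 0.00124, g' = -0.6102 → ψ = 0.4999
Converged at ψ = 0.4999.
Compositions from xᵢ = zᵢ/(1+ψ(Kᵢ−1)), yᵢ = Kᵢxᵢ:
  1: x = 0.1336, y = 0.4851
  2: x = 0.3991, y = 0.2953
  3: x = 0.4673, y = 0.2196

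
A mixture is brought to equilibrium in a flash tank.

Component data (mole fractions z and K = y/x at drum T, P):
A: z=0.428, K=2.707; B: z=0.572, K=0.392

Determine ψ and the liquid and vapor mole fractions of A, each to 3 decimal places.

Let ψ = V/F and solve Σ zᵢ(Kᵢ−1)/(1+ψ(Kᵢ−1)) = 0.
Check two-phase: ΣzᵢKᵢ = 1.383 > 1 and Σzᵢ/Kᵢ = 1.617 > 1, so g(0) = 0.383 > 0 and g(1) = -0.617 < 0.
Iterate (Newton) starting at ψ = 0.5:
  ψ = 0.500: g = -0.1055, g' = -0.800 → ψ = 0.368
  ψ = 0.368: g = 0.0007, g' = -0.821 → ψ = 0.369
Converged at ψ = 0.369.
Compositions from xᵢ = zᵢ/(1+ψ(Kᵢ−1)), yᵢ = Kᵢxᵢ:
  A: x = 0.263, y = 0.711
  B: x = 0.737, y = 0.289

ψ = 0.369, x_A = 0.263, y_A = 0.711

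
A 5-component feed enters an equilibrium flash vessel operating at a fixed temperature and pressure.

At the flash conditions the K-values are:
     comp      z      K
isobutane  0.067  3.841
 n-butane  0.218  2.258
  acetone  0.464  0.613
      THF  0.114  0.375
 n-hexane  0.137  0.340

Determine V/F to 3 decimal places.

Material balance + equilibrium reduce to Σ zᵢ(Kᵢ−1)/(1+V/F(Kᵢ−1)) = 0.
Check two-phase: ΣzᵢKᵢ = 1.123 > 1 and Σzᵢ/Kᵢ = 1.578 > 1, so g(0) = 0.123 > 0 and g(1) = -0.578 < 0.
Newton–Raphson from V/F = 0.5:
  V/F = 0.500: g = -0.2143, g' = -0.556 → V/F = 0.115
  V/F = 0.115: g = 0.0206, g' = -0.768 → V/F = 0.142
Converged at V/F = 0.142.

V/F = 0.142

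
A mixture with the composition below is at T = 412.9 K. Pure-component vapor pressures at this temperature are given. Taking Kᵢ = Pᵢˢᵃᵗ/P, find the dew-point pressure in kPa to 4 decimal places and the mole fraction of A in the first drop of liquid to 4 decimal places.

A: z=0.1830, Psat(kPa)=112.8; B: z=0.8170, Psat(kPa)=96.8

At the dew point ψ → 1, so Σzᵢ/Kᵢ = 1 with Kᵢ = Pᵢˢᵃᵗ/P ⇒ 1/P = Σzᵢ/Pᵢˢᵃᵗ.
1/P = 0.1830/112.8 + 0.8170/96.8 = 0.0100624 ⇒ P = 99.3796 kPa
xᵢ = zᵢP/Pᵢˢᵃᵗ ⇒ x_A = 0.1830·99.3796/112.8 = 0.1612

Pdew = 99.3796 kPa, x_A = 0.1612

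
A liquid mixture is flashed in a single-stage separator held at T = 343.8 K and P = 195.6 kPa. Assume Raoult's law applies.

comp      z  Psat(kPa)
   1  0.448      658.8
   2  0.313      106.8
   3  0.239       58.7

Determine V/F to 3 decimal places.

Raoult's law: Kᵢ = Pᵢˢᵃᵗ/P = Pᵢˢᵃᵗ/195.6.
  K_1 = 658.8/195.6 = 3.36810, K_2 = 106.8/195.6 = 0.54601, K_3 = 58.7/195.6 = 0.30010
Material balance + equilibrium reduce to Σ zᵢ(Kᵢ−1)/(1+V/F(Kᵢ−1)) = 0.
g(0) = ΣzᵢKᵢ − 1 = 0.752 and g(1) = 1 − Σzᵢ/Kᵢ = -0.503, so a root lies in (0, 1).
Newton–Raphson from V/F = 0.5:
  V/F = 0.500: g = 0.0446, g' = -0.912 → V/F = 0.549
Converged at V/F = 0.549.

V/F = 0.549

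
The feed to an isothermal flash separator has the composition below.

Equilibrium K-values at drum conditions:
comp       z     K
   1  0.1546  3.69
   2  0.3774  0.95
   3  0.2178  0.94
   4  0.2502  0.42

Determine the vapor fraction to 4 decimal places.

ψ = 0.3490

Newton–Raphson from ψ = 0.5:
  ψ = 0.5000: g = -0.05987, g' = -0.3722 → ψ = 0.3392
  ψ = 0.3392: g = 0.00428, g' = -0.4381 → ψ = 0.3489
  ψ = 0.3489: g = 0.00003, g' = -0.4318 → ψ = 0.3490
Converged at ψ = 0.3490.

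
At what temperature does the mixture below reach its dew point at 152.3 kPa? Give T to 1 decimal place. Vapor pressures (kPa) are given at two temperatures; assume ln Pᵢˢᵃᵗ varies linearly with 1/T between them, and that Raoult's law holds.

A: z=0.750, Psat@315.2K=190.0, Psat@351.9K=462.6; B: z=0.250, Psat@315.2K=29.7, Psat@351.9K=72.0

T = 340.5 K

Dew-point temperature: Σzᵢ·P/Pᵢˢᵃᵗ(T) = 1. Interpolate ln Pᵢˢᵃᵗ = aᵢ + bᵢ/T.
  T = 315.2 K: ΣzᵢP/Pᵢˢᵃᵗ = 1.8832
  T = 351.9 K: ΣzᵢP/Pᵢˢᵃᵗ = 0.7757
  T = 333.5 K: ΣzᵢP/Pᵢˢᵃᵗ = 1.1809
  T = 342.7 K: ΣzᵢP/Pᵢˢᵃᵗ = 0.9518
  T = 338.1 K: ΣzᵢP/Pᵢˢᵃᵗ = 1.0586
  T = 340.4 K: ΣzᵢP/Pᵢˢᵃᵗ = 1.0034
  T = 341.5 K: ΣzᵢP/Pᵢˢᵃᵗ = 0.9783
Interpolating between 340.4 K and 341.5 K gives T ≈ 340.5 K.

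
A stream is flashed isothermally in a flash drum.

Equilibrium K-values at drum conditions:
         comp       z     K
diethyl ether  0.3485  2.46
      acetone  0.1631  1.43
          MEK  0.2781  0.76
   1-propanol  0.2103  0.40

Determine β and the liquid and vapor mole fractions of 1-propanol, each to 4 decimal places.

Material balance + equilibrium reduce to Σ zᵢ(Kᵢ−1)/(1+β(Kᵢ−1)) = 0.
Check two-phase: ΣzᵢKᵢ = 1.3860 > 1 and Σzᵢ/Kᵢ = 1.1474 > 1, so g(0) = 0.3860 > 0 and g(1) = -0.1474 < 0.
Newton–Raphson from β = 0.56:
  β = 0.5600: g = 0.06932, g' = -0.4375 → β = 0.7184
  β = 0.7184: g = -0.00052, g' = -0.4518 → β = 0.7173
Converged at β = 0.7173.
Compositions from xᵢ = zᵢ/(1+β(Kᵢ−1)), yᵢ = Kᵢxᵢ:
  diethyl ether: x = 0.1702, y = 0.4188
  acetone: x = 0.1247, y = 0.1783
  MEK: x = 0.3359, y = 0.2553
  1-propanol: x = 0.3692, y = 0.1477

β = 0.7173, x_1-propanol = 0.3692, y_1-propanol = 0.1477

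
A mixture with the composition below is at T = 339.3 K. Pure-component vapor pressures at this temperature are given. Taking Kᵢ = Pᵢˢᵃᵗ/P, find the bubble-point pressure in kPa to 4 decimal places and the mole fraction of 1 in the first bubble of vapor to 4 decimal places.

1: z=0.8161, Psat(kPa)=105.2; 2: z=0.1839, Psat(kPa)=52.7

Pbub = 95.5453 kPa, y_1 = 0.8986

At the bubble point ψ → 0, so ΣzᵢKᵢ = 1 with Kᵢ = Pᵢˢᵃᵗ/P ⇒ P = ΣzᵢPᵢˢᵃᵗ.
P = 0.8161·105.2 + 0.1839·52.7 = 95.5453 kPa
yᵢ = zᵢPᵢˢᵃᵗ/P ⇒ y_1 = 0.8161·105.2/95.5453 = 0.8986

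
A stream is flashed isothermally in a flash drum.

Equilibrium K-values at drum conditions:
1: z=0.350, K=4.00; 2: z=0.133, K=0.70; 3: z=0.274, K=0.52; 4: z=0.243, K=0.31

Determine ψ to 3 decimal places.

ψ = 0.439

Let ψ = V/F and solve Σ zᵢ(Kᵢ−1)/(1+ψ(Kᵢ−1)) = 0.
Feasibility: ΣzᵢKᵢ = 1.711, Σzᵢ/Kᵢ = 1.588 — both > 1, two phases present.
Iterate (Newton) starting at ψ = 0.5:
  ψ = 0.500: g = -0.0560, g' = -0.900 → ψ = 0.438
  ψ = 0.438: g = 0.0012, g' = -0.943 → ψ = 0.439
Converged at ψ = 0.439.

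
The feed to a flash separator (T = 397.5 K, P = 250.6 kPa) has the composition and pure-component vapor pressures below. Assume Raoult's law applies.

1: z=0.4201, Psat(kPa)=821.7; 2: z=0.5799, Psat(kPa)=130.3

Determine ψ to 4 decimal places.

ψ = 0.6207

Raoult's law: Kᵢ = Pᵢˢᵃᵗ/P = Pᵢˢᵃᵗ/250.6.
  K_1 = 821.7/250.6 = 3.278931, K_2 = 130.3/250.6 = 0.519952
Rachford–Rice: g(ψ) = Σ zᵢ(Kᵢ−1)/(1+ψ(Kᵢ−1)) = 0.
Feasibility: ΣzᵢKᵢ = 1.6790, Σzᵢ/Kᵢ = 1.2434 — both > 1, two phases present.
Binary case is linear: z₁(K₁−1)(1+ψ(K₂−1)) + z₂(K₂−1)(1+ψ(K₁−1)) = 0
⇒ ψ = [z₁(K₁−1)+z₂(K₂−1)] / [−(K₁−1)(K₂−1)] = 0.67900/1.09400 = 0.6207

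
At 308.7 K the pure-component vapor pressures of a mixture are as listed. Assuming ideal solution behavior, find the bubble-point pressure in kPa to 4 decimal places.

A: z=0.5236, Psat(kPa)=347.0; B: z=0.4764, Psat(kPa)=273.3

At the bubble point ψ → 0, so ΣzᵢKᵢ = 1 with Kᵢ = Pᵢˢᵃᵗ/P ⇒ P = ΣzᵢPᵢˢᵃᵗ.
P = 0.5236·347.0 + 0.4764·273.3 = 311.8893 kPa

Pbub = 311.8893 kPa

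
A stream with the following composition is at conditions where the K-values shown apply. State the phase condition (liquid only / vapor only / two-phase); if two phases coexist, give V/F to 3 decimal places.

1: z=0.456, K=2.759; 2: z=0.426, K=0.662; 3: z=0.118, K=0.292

two-phase, V/F = 0.709

ΣzᵢKᵢ = 1.575; Σzᵢ/Kᵢ = 1.213.
Both exceed 1, so a two-phase solution exists.
Let ψ = V/F and solve Σ zᵢ(Kᵢ−1)/(1+ψ(Kᵢ−1)) = 0.
Iterate (Newton) starting at ψ = 0.5:
  ψ = 0.500: g = 0.1242, g' = -0.612 → ψ = 0.703
  ψ = 0.703: g = 0.0034, g' = -0.600 → ψ = 0.709
Converged at ψ = 0.709.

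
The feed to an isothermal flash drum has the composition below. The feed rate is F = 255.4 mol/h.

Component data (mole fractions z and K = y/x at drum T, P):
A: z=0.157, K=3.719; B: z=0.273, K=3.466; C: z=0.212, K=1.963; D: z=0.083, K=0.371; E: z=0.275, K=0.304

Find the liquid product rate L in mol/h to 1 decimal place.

Rachford–Rice: g(ψ) = Σ zᵢ(Kᵢ−1)/(1+ψ(Kᵢ−1)) = 0.
Feasibility: ΣzᵢKᵢ = 2.061, Σzᵢ/Kᵢ = 1.357 — both > 1, two phases present.
Iterate (Newton) starting at ψ = 0.5:
  ψ = 0.500: g = 0.2505, g' = -1.014 → ψ = 0.747
  ψ = 0.747: g = -0.0007, g' = -1.093 → ψ = 0.746
Converged at ψ = 0.746.
Then V = ψ·F = 0.7464·255.4 = 190.6 mol/h and L = F − V = 64.8 mol/h.

L = 64.8 mol/h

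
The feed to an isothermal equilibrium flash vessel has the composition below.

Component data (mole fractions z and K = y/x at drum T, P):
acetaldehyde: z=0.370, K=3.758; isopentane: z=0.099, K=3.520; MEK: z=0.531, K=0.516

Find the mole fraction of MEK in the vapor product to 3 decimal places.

y_MEK = 0.438

Rachford–Rice: g(ψ) = Σ zᵢ(Kᵢ−1)/(1+ψ(Kᵢ−1)) = 0.
Feasibility: ΣzᵢKᵢ = 2.013, Σzᵢ/Kᵢ = 1.156 — both > 1, two phases present.
Newton–Raphson from ψ = 0.48:
  ψ = 0.480: g = 0.2173, g' = -0.861 → ψ = 0.732
  ψ = 0.732: g = 0.0275, g' = -0.685 → ψ = 0.772
  ψ = 0.772: g = 0.0002, g' = -0.677 → ψ = 0.773
Converged at ψ = 0.773.
Compositions from xᵢ = zᵢ/(1+ψ(Kᵢ−1)), yᵢ = Kᵢxᵢ:
  acetaldehyde: x = 0.118, y = 0.444
  isopentane: x = 0.034, y = 0.118
  MEK: x = 0.848, y = 0.438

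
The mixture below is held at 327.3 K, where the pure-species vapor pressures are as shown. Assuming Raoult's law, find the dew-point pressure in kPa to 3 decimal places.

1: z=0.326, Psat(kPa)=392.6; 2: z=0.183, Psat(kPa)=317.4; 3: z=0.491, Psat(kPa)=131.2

At the dew point ψ → 1, so Σzᵢ/Kᵢ = 1 with Kᵢ = Pᵢˢᵃᵗ/P ⇒ 1/P = Σzᵢ/Pᵢˢᵃᵗ.
1/P = 0.326/392.6 + 0.183/317.4 + 0.491/131.2 = 0.005149 ⇒ P = 194.201 kPa

Pdew = 194.201 kPa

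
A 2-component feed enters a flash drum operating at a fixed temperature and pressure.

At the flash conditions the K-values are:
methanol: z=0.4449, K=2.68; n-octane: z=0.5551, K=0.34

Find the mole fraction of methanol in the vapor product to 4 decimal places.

Material balance + equilibrium reduce to Σ zᵢ(Kᵢ−1)/(1+V/F(Kᵢ−1)) = 0.
Feasibility: ΣzᵢKᵢ = 1.3811, Σzᵢ/Kᵢ = 1.7987 — both > 1, two phases present.
Newton iteration, V/F⁰ = 0.5:
  V/F = 0.5000: g = -0.14060, g' = -0.9095 → V/F = 0.3454
  V/F = 0.3454: g = -0.00158, g' = -0.9085 → V/F = 0.3437
Converged at V/F = 0.3437.
Compositions from xᵢ = zᵢ/(1+V/F(Kᵢ−1)), yᵢ = Kᵢxᵢ:
  methanol: x = 0.2821, y = 0.7559
  n-octane: x = 0.7179, y = 0.2441

y_methanol = 0.7559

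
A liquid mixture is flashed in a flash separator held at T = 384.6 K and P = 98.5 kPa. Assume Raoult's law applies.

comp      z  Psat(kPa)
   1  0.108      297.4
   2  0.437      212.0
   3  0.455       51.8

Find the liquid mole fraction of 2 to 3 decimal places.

Raoult's law: Kᵢ = Pᵢˢᵃᵗ/P = Pᵢˢᵃᵗ/98.5.
  K_1 = 297.4/98.5 = 3.01929, K_2 = 212.0/98.5 = 2.15228, K_3 = 51.8/98.5 = 0.52589
Rachford–Rice: g(V/F) = Σ zᵢ(Kᵢ−1)/(1+V/F(Kᵢ−1)) = 0.
Check two-phase: ΣzᵢKᵢ = 1.506 > 1 and Σzᵢ/Kᵢ = 1.104 > 1, so g(0) = 0.506 > 0 and g(1) = -0.104 < 0.
Newton–Raphson from V/F = 0.5:
  V/F = 0.500: g = 0.1453, g' = -0.518 → V/F = 0.780
  V/F = 0.780: g = 0.0075, g' = -0.485 → V/F = 0.796
Converged at V/F = 0.796.
Compositions from xᵢ = zᵢ/(1+V/F(Kᵢ−1)), yᵢ = Kᵢxᵢ:
  1: x = 0.041, y = 0.125
  2: x = 0.228, y = 0.491
  3: x = 0.731, y = 0.384

x_2 = 0.228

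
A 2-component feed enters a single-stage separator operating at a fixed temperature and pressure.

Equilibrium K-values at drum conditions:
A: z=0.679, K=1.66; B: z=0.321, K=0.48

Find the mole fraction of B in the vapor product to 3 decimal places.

Material balance + equilibrium reduce to Σ zᵢ(Kᵢ−1)/(1+β(Kᵢ−1)) = 0.
g(0) = ΣzᵢKᵢ − 1 = 0.281 and g(1) = 1 − Σzᵢ/Kᵢ = -0.078, so a root lies in (0, 1).
Newton iteration, β⁰ = 0.5:
  β = 0.500: g = 0.1114, g' = -0.326 → β = 0.842
  β = 0.842: g = -0.0088, g' = -0.397 → β = 0.820
  β = 0.820: g = -0.0001, g' = -0.388 → β = 0.819
Converged at β = 0.819.
Compositions from xᵢ = zᵢ/(1+β(Kᵢ−1)), yᵢ = Kᵢxᵢ:
  A: x = 0.441, y = 0.732
  B: x = 0.559, y = 0.268

y_B = 0.268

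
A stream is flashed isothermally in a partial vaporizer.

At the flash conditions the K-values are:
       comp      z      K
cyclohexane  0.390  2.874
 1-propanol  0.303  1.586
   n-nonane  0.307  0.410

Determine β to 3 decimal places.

β = 0.903

Material balance + equilibrium reduce to Σ zᵢ(Kᵢ−1)/(1+β(Kᵢ−1)) = 0.
g(0) = ΣzᵢKᵢ − 1 = 0.727 and g(1) = 1 − Σzᵢ/Kᵢ = -0.076, so a root lies in (0, 1).
Newton–Raphson from β = 0.5:
  β = 0.500: g = 0.2577, g' = -0.642 → β = 0.901
  β = 0.901: g = 0.0012, g' = -0.721 → β = 0.903
Converged at β = 0.903.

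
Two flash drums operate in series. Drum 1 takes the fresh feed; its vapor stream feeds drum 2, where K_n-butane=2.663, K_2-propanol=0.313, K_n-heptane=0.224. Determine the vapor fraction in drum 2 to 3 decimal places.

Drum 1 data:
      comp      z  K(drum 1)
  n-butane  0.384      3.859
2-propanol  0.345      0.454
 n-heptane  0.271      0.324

V/F (drum 2) = 0.737

Drum 1:
Let ψ₁ = V/F and solve Σ zᵢ(Kᵢ−1)/(1+ψ₁(Kᵢ−1)) = 0.
Feasibility: ΣzᵢKᵢ = 1.726, Σzᵢ/Kᵢ = 1.696 — both > 1, two phases present.
Newton iteration, ψ₁⁰ = 0.5:
  ψ₁ = 0.500: g = -0.0840, g' = -1.009 → ψ₁ = 0.417
  ψ₁ = 0.417: g = 0.0020, g' = -1.066 → ψ₁ = 0.419
Converged at ψ₁ = 0.419.
Drum-1 compositions:
  n-butane: x = 0.175, y = 0.674
  2-propanol: x = 0.447, y = 0.203
  n-heptane: x = 0.378, y = 0.122
Drum-2 feed = drum-1 vapor: z₂ = (0.6745, 0.2030, 0.1225).
Drum 2:
Material balance + equilibrium reduce to Σ zᵢ(Kᵢ−1)/(1+ψ₂(Kᵢ−1)) = 0.
g(0) = ΣzᵢKᵢ − 1 = 0.887 and g(1) = 1 − Σzᵢ/Kᵢ = -0.449, so a root lies in (0, 1).
Newton–Raphson from ψ₂ = 0.43:
  ψ₂ = 0.430: g = 0.3134, g' = -0.993 → ψ₂ = 0.746
  ψ₂ = 0.746: g = -0.0106, g' = -1.190 → ψ₂ = 0.737
Converged at ψ₂ = 0.737.
  n-butane: x = 0.303, y = 0.807
  2-propanol: x = 0.411, y = 0.129
  n-heptane: x = 0.286, y = 0.064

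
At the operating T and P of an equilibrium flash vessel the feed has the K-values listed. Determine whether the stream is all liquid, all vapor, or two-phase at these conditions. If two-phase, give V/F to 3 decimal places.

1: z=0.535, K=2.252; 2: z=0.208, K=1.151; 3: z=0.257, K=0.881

ΣzᵢKᵢ = 1.671; Σzᵢ/Kᵢ = 0.710.
Since Σzᵢ/Kᵢ < 1 the mixture is above its dew point — single vapor phase.

all vapor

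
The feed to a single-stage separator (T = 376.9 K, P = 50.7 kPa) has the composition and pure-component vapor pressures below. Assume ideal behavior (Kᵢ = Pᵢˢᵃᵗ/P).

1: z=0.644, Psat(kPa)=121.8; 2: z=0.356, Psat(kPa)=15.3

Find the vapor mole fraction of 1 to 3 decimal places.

Raoult's law: Kᵢ = Pᵢˢᵃᵗ/P = Pᵢˢᵃᵗ/50.7.
  K_1 = 121.8/50.7 = 2.40237, K_2 = 15.3/50.7 = 0.30178
Rachford–Rice: g(β) = Σ zᵢ(Kᵢ−1)/(1+β(Kᵢ−1)) = 0.
Feasibility: ΣzᵢKᵢ = 1.655, Σzᵢ/Kᵢ = 1.448 — both > 1, two phases present.
Binary case is linear: z₁(K₁−1)(1+β(K₂−1)) + z₂(K₂−1)(1+β(K₁−1)) = 0
⇒ β = [z₁(K₁−1)+z₂(K₂−1)] / [−(K₁−1)(K₂−1)] = 0.6546/0.9792 = 0.668
Compositions from xᵢ = zᵢ/(1+β(Kᵢ−1)), yᵢ = Kᵢxᵢ:
  1: x = 0.332, y = 0.799
  2: x = 0.668, y = 0.201

y_1 = 0.799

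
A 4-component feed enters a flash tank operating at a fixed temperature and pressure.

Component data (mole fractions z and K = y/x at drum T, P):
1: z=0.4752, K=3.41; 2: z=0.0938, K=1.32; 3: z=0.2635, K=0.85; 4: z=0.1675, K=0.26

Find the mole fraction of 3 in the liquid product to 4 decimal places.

Let ψ = V/F and solve Σ zᵢ(Kᵢ−1)/(1+ψ(Kᵢ−1)) = 0.
Check two-phase: ΣzᵢKᵢ = 2.0118 > 1 and Σzᵢ/Kᵢ = 1.1646 > 1, so g(0) = 1.0118 > 0 and g(1) = -0.1646 < 0.
Newton iteration, ψ⁰ = 0.55:
  ψ = 0.5500: g = 0.26589, g' = -0.7852 → ψ = 0.8886
  ψ = 0.8886: g = -0.01969, g' = -1.0757 → ψ = 0.8703
  ψ = 0.8703: g = -0.00047, g' = -1.0253 → ψ = 0.8699
Converged at ψ = 0.8699.
Compositions from xᵢ = zᵢ/(1+ψ(Kᵢ−1)), yᵢ = Kᵢxᵢ:
  1: x = 0.1535, y = 0.5233
  2: x = 0.0734, y = 0.0969
  3: x = 0.3030, y = 0.2576
  4: x = 0.4701, y = 0.1222

x_3 = 0.3030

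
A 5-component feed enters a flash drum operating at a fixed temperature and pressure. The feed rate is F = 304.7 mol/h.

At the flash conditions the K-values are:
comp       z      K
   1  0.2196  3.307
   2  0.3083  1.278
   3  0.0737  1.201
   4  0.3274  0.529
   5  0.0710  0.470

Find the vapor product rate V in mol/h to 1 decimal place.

Material balance + equilibrium reduce to Σ zᵢ(Kᵢ−1)/(1+V/F(Kᵢ−1)) = 0.
Check two-phase: ΣzᵢKᵢ = 1.4153 > 1 and Σzᵢ/Kᵢ = 1.1390 > 1, so g(0) = 0.4153 > 0 and g(1) = -0.1390 < 0.
Newton–Raphson from V/F = 0.4:
  V/F = 0.4000: g = 0.11657, g' = -0.4804 → V/F = 0.6427
  V/F = 0.6427: g = 0.01169, g' = -0.4044 → V/F = 0.6716
Converged at V/F = 0.6716.
Then V = V/F·F = 0.6716·304.7 = 204.6 mol/h and L = F − V = 100.1 mol/h.

V = 204.6 mol/h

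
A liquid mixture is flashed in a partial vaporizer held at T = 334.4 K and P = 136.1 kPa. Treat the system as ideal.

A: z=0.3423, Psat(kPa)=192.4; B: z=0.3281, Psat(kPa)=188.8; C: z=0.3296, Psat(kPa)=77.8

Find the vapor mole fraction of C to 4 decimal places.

Raoult's law: Kᵢ = Pᵢˢᵃᵗ/P = Pᵢˢᵃᵗ/136.1.
  K_A = 192.4/136.1 = 1.413666, K_B = 188.8/136.1 = 1.387215, K_C = 77.8/136.1 = 0.571639
Let β = V/F and solve Σ zᵢ(Kᵢ−1)/(1+β(Kᵢ−1)) = 0.
Check two-phase: ΣzᵢKᵢ = 1.1275 > 1 and Σzᵢ/Kᵢ = 1.0552 > 1, so g(0) = 0.1275 > 0 and g(1) = -0.0552 < 0.
Newton iteration, β⁰ = 0.5:
  β = 0.5000: g = 0.04410, g' = -0.1727 → β = 0.7554
  β = 0.7554: g = -0.00254, g' = -0.1956 → β = 0.7424
  β = 0.7424: g = -0.00001, g' = -0.1940 → β = 0.7423
Converged at β = 0.7423.
Compositions from xᵢ = zᵢ/(1+β(Kᵢ−1)), yᵢ = Kᵢxᵢ:
  A: x = 0.2619, y = 0.3702
  B: x = 0.2548, y = 0.3535
  C: x = 0.4833, y = 0.2763

y_C = 0.2763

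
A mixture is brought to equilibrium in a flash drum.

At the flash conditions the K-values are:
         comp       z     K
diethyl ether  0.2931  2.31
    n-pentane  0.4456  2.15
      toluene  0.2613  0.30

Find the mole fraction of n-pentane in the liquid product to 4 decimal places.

Rachford–Rice: g(β) = Σ zᵢ(Kᵢ−1)/(1+β(Kᵢ−1)) = 0.
Feasibility: ΣzᵢKᵢ = 1.7135, Σzᵢ/Kᵢ = 1.2051 — both > 1, two phases present.
Iterate (Newton) starting at β = 0.5:
  β = 0.5000: g = 0.27596, g' = -0.7242 → β = 0.8810
  β = 0.8810: g = -0.04444, g' = -1.1254 → β = 0.8415
  β = 0.8415: g = -0.00208, g' = -1.0242 → β = 0.8395
Converged at β = 0.8395.
Compositions from xᵢ = zᵢ/(1+β(Kᵢ−1)), yᵢ = Kᵢxᵢ:
  diethyl ether: x = 0.1396, y = 0.3224
  n-pentane: x = 0.2267, y = 0.4874
  toluene: x = 0.6337, y = 0.1901

x_n-pentane = 0.2267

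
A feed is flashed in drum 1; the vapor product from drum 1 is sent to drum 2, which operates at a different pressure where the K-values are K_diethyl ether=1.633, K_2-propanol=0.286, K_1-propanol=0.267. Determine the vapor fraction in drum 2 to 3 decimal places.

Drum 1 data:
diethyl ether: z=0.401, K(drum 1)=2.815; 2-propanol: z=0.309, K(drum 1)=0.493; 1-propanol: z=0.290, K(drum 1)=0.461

V/F (drum 2) = 0.285

Drum 1:
Rachford–Rice: g(ψ₁) = Σ zᵢ(Kᵢ−1)/(1+ψ₁(Kᵢ−1)) = 0.
Feasibility: ΣzᵢKᵢ = 1.415, Σzᵢ/Kᵢ = 1.398 — both > 1, two phases present.
Newton iteration, ψ₁⁰ = 0.5:
  ψ₁ = 0.500: g = -0.0423, g' = -0.663 → ψ₁ = 0.436
  ψ₁ = 0.436: g = 0.0007, g' = -0.686 → ψ₁ = 0.437
Converged at ψ₁ = 0.437.
Drum-1 compositions:
  diethyl ether: x = 0.224, y = 0.629
  2-propanol: x = 0.397, y = 0.196
  1-propanol: x = 0.379, y = 0.175
Drum-2 feed = drum-1 vapor: z₂ = (0.6294, 0.1957, 0.1749).
Drum 2:
Material balance + equilibrium reduce to Σ zᵢ(Kᵢ−1)/(1+ψ₂(Kᵢ−1)) = 0.
Check two-phase: ΣzᵢKᵢ = 1.130 > 1 and Σzᵢ/Kᵢ = 1.725 > 1, so g(0) = 0.130 > 0 and g(1) = -0.725 < 0.
Iterate (Newton) starting at ψ₂ = 0.5:
  ψ₂ = 0.500: g = -0.1171, g' = -0.621 → ψ₂ = 0.311
  ψ₂ = 0.311: g = -0.0131, g' = -0.499 → ψ₂ = 0.285
Converged at ψ₂ = 0.285.
  diethyl ether: x = 0.533, y = 0.871
  2-propanol: x = 0.246, y = 0.070
  1-propanol: x = 0.221, y = 0.059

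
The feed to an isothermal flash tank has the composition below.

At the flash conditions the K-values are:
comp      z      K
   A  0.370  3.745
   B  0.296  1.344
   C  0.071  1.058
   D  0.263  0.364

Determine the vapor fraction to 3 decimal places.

ψ = 0.879

Material balance + equilibrium reduce to Σ zᵢ(Kᵢ−1)/(1+ψ(Kᵢ−1)) = 0.
g(0) = ΣzᵢKᵢ − 1 = 0.954 and g(1) = 1 − Σzᵢ/Kᵢ = -0.109, so a root lies in (0, 1).
Iterate (Newton) starting at ψ = 0.5:
  ψ = 0.500: g = 0.2737, g' = -0.750 → ψ = 0.865
  ψ = 0.865: g = 0.0115, g' = -0.792 → ψ = 0.880
  ψ = 0.880: g = -0.0001, g' = -0.808 → ψ = 0.879
Converged at ψ = 0.879.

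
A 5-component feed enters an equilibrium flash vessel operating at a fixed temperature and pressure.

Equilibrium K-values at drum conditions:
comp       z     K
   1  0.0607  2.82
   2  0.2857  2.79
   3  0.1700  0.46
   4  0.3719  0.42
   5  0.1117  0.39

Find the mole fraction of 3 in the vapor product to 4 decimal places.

Material balance + equilibrium reduce to Σ zᵢ(Kᵢ−1)/(1+V/F(Kᵢ−1)) = 0.
Feasibility: ΣzᵢKᵢ = 1.2462, Σzᵢ/Kᵢ = 1.6654 — both > 1, two phases present.
Iterate (Newton) starting at V/F = 0.47:
  V/F = 0.4700: g = -0.17780, g' = -0.7356 → V/F = 0.2283
  V/F = 0.2283: g = 0.00861, g' = -0.8485 → V/F = 0.2384
  V/F = 0.2384: g = 0.00005, g' = -0.8382 → V/F = 0.2385
Converged at V/F = 0.2385.
Compositions from xᵢ = zᵢ/(1+V/F(Kᵢ−1)), yᵢ = Kᵢxᵢ:
  1: x = 0.0423, y = 0.1194
  2: x = 0.2002, y = 0.5586
  3: x = 0.1951, y = 0.0898
  4: x = 0.4316, y = 0.1813
  5: x = 0.1307, y = 0.0510

y_3 = 0.0898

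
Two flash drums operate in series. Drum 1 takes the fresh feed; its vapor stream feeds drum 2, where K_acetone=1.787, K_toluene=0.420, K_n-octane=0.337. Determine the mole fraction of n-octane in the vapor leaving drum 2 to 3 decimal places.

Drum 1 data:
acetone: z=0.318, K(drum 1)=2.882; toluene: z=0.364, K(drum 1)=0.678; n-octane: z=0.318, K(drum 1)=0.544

y_n-octane (drum 2) = 0.082

Drum 1:
Material balance + equilibrium reduce to Σ zᵢ(Kᵢ−1)/(1+ψ₁(Kᵢ−1)) = 0.
g(0) = ΣzᵢKᵢ − 1 = 0.336 and g(1) = 1 − Σzᵢ/Kᵢ = -0.232, so a root lies in (0, 1).
Newton iteration, ψ₁⁰ = 0.5:
  ψ₁ = 0.500: g = -0.0192, g' = -0.464 → ψ₁ = 0.459
Converged at ψ₁ = 0.459.
Drum-1 compositions:
  acetone: x = 0.171, y = 0.492
  toluene: x = 0.427, y = 0.290
  n-octane: x = 0.402, y = 0.219
Drum-2 feed = drum-1 vapor: z₂ = (0.4915, 0.2896, 0.2188).
Drum 2:
Newton iteration, ψ₂⁰ = 0.5:
  ψ₂ = 0.500: g = -0.1760, g' = -0.565 → ψ₂ = 0.189
  ψ₂ = 0.189: g = -0.0176, g' = -0.479 → ψ₂ = 0.152
Converged at ψ₂ = 0.152.
  acetone: x = 0.439, y = 0.785
  toluene: x = 0.318, y = 0.133
  n-octane: x = 0.243, y = 0.082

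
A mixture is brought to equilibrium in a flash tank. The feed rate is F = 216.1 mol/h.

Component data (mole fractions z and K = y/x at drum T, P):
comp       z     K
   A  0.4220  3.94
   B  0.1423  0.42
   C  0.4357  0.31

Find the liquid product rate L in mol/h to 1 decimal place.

L = 121.3 mol/h

Newton–Raphson from ψ = 0.43:
  ψ = 0.4300: g = 0.01054, g' = -1.2158 → ψ = 0.4387
Converged at ψ = 0.4387.
Then V = ψ·F = 0.4387·216.1 = 94.8 mol/h and L = F − V = 121.3 mol/h.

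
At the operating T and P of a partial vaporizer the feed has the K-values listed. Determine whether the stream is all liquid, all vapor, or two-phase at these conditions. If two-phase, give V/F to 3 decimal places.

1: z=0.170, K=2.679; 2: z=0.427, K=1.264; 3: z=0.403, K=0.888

ΣzᵢKᵢ = 1.353; Σzᵢ/Kᵢ = 0.855.
Since Σzᵢ/Kᵢ < 1 the mixture is above its dew point — single vapor phase.

all vapor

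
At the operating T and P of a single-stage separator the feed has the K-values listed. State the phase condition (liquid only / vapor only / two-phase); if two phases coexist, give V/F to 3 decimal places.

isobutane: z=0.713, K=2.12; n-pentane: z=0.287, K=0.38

two-phase, V/F = 0.894

ΣzᵢKᵢ = 1.621; Σzᵢ/Kᵢ = 1.092.
Both exceed 1, so a two-phase solution exists.
Material balance + equilibrium reduce to Σ zᵢ(Kᵢ−1)/(1+ψ(Kᵢ−1)) = 0.
Newton iteration, ψ⁰ = 0.39:
  ψ = 0.390: g = 0.3211, g' = -0.625 → ψ = 0.904
  ψ = 0.904: g = -0.0078, g' = -0.791 → ψ = 0.894
Converged at ψ = 0.894.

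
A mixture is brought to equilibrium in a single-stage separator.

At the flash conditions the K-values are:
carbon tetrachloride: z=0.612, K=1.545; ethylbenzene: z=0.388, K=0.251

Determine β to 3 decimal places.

Iterate (Newton) starting at β = 0.35:
  β = 0.350: g = -0.1138, g' = -0.528 → β = 0.135
  β = 0.135: g = -0.0124, g' = -0.427 → β = 0.105
Converged at β = 0.105.

β = 0.105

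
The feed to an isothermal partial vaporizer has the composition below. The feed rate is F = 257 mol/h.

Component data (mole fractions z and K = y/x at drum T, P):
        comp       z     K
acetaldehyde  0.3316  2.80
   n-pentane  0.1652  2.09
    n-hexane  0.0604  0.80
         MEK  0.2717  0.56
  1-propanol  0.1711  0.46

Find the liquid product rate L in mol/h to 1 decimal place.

L = 61.7 mol/h

Iterate (Newton) starting at ψ = 0.5:
  ψ = 0.5000: g = 0.13744, g' = -0.5629 → ψ = 0.7442
  ψ = 0.7442: g = 0.00815, g' = -0.5152 → ψ = 0.7600
Converged at ψ = 0.7600.
Then V = ψ·F = 0.7600·257 = 195.3 mol/h and L = F − V = 61.7 mol/h.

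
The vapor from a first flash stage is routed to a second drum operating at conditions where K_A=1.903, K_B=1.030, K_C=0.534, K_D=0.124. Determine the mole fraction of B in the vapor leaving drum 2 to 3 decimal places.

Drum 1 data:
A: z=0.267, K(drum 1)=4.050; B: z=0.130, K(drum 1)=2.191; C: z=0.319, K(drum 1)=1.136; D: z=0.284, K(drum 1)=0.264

y_B (drum 2) = 0.165

Drum 1:
Iterate (Newton) starting at ψ₁ = 0.63:
  ψ₁ = 0.630: g = 0.0174, g' = -0.891 → ψ₁ = 0.650
  ψ₁ = 0.650: g = -0.0002, g' = -0.908 → ψ₁ = 0.649
Converged at ψ₁ = 0.649.
Drum-1 compositions:
  A: x = 0.090, y = 0.363
  B: x = 0.073, y = 0.161
  C: x = 0.293, y = 0.333
  D: x = 0.544, y = 0.144
Drum-2 feed = drum-1 vapor: z₂ = (0.3628, 0.1606, 0.3330, 0.1436).
Drum 2:
Material balance + equilibrium reduce to Σ zᵢ(Kᵢ−1)/(1+ψ₂(Kᵢ−1)) = 0.
g(0) = ΣzᵢKᵢ − 1 = 0.051 and g(1) = 1 − Σzᵢ/Kᵢ = -1.128, so a root lies in (0, 1).
Newton–Raphson from ψ₂ = 0.5:
  ψ₂ = 0.500: g = -0.1957, g' = -0.612 → ψ₂ = 0.180
  ψ₂ = 0.180: g = -0.0323, g' = -0.461 → ψ₂ = 0.110
Converged at ψ₂ = 0.110.
  A: x = 0.330, y = 0.628
  B: x = 0.160, y = 0.165
  C: x = 0.351, y = 0.187
  D: x = 0.159, y = 0.020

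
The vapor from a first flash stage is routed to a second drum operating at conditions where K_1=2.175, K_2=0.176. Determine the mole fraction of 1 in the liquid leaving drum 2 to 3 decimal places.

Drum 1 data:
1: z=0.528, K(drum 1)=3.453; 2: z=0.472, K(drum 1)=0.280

x_1 (drum 2) = 0.412

Drum 1:
Rachford–Rice: g(ψ₁) = Σ zᵢ(Kᵢ−1)/(1+ψ₁(Kᵢ−1)) = 0.
g(0) = ΣzᵢKᵢ − 1 = 0.955 and g(1) = 1 − Σzᵢ/Kᵢ = -0.839, so a root lies in (0, 1).
Binary case is linear: z₁(K₁−1)(1+ψ₁(K₂−1)) + z₂(K₂−1)(1+ψ₁(K₁−1)) = 0
⇒ ψ₁ = [z₁(K₁−1)+z₂(K₂−1)] / [−(K₁−1)(K₂−1)] = 0.9553/1.7662 = 0.541
Drum-1 compositions:
  1: x = 0.227, y = 0.784
  2: x = 0.773, y = 0.216
Drum-2 feed = drum-1 vapor: z₂ = (0.7835, 0.2165).
Drum 2:
Let ψ₂ = V/F and solve Σ zᵢ(Kᵢ−1)/(1+ψ₂(Kᵢ−1)) = 0.
Check two-phase: ΣzᵢKᵢ = 1.742 > 1 and Σzᵢ/Kᵢ = 1.590 > 1, so g(0) = 0.742 > 0 and g(1) = -0.590 < 0.
Binary case is linear: z₁(K₁−1)(1+ψ₂(K₂−1)) + z₂(K₂−1)(1+ψ₂(K₁−1)) = 0
⇒ ψ₂ = [z₁(K₁−1)+z₂(K₂−1)] / [−(K₁−1)(K₂−1)] = 0.7423/0.9682 = 0.767
  1: x = 0.412, y = 0.897
  2: x = 0.588, y = 0.103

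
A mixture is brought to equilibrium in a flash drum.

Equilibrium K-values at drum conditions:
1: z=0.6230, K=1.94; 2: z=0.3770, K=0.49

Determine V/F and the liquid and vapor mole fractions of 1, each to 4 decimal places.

Binary case is linear: z₁(K₁−1)(1+V/F(K₂−1)) + z₂(K₂−1)(1+V/F(K₁−1)) = 0
⇒ V/F = [z₁(K₁−1)+z₂(K₂−1)] / [−(K₁−1)(K₂−1)] = 0.39335/0.47940 = 0.8205
Compositions from xᵢ = zᵢ/(1+V/F(Kᵢ−1)), yᵢ = Kᵢxᵢ:
  1: x = 0.3517, y = 0.6823
  2: x = 0.6483, y = 0.3177

V/F = 0.8205, x_1 = 0.3517, y_1 = 0.6823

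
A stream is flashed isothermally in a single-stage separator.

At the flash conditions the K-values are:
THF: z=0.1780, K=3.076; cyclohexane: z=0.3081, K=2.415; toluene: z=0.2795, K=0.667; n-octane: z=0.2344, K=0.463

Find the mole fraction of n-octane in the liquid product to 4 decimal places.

Material balance + equilibrium reduce to Σ zᵢ(Kᵢ−1)/(1+ψ(Kᵢ−1)) = 0.
Check two-phase: ΣzᵢKᵢ = 1.5865 > 1 and Σzᵢ/Kᵢ = 1.1107 > 1, so g(0) = 0.5865 > 0 and g(1) = -0.1107 < 0.
Newton iteration, ψ⁰ = 0.5:
  ψ = 0.5000: g = 0.15290, g' = -0.5672 → ψ = 0.7696
  ψ = 0.7696: g = 0.01129, g' = -0.5074 → ψ = 0.7918
Converged at ψ = 0.7918.
Compositions from xᵢ = zᵢ/(1+ψ(Kᵢ−1)), yᵢ = Kᵢxᵢ:
  THF: x = 0.0673, y = 0.2071
  cyclohexane: x = 0.1453, y = 0.3509
  toluene: x = 0.3796, y = 0.2532
  n-octane: x = 0.4078, y = 0.1888

x_n-octane = 0.4078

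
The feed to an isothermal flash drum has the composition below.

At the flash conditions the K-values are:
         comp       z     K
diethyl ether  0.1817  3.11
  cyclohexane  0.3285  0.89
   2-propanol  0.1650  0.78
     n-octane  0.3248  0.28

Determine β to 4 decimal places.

β = 0.0882

Material balance + equilibrium reduce to Σ zᵢ(Kᵢ−1)/(1+β(Kᵢ−1)) = 0.
Feasibility: ΣzᵢKᵢ = 1.0771, Σzᵢ/Kᵢ = 1.7991 — both > 1, two phases present.
Iterate (Newton) starting at β = 0.45:
  β = 0.4500: g = -0.22759, g' = -0.5955 → β = 0.0679
  β = 0.0679: g = 0.01625, g' = -0.8174 → β = 0.0877
  β = 0.0877: g = 0.00038, g' = -0.7802 → β = 0.0882
Converged at β = 0.0882.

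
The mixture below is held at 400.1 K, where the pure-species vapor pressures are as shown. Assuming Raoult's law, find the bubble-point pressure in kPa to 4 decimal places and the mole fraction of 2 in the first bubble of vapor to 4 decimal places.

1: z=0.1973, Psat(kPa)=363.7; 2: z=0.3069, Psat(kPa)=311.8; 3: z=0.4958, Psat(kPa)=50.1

At the bubble point ψ → 0, so ΣzᵢKᵢ = 1 with Kᵢ = Pᵢˢᵃᵗ/P ⇒ P = ΣzᵢPᵢˢᵃᵗ.
P = 0.1973·363.7 + 0.3069·311.8 + 0.4958·50.1 = 192.2890 kPa
yᵢ = zᵢPᵢˢᵃᵗ/P ⇒ y_2 = 0.3069·311.8/192.2890 = 0.4976

Pbub = 192.2890 kPa, y_2 = 0.4976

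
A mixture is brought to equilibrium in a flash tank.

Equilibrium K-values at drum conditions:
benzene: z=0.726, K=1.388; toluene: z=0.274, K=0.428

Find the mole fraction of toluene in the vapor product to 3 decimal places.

Material balance + equilibrium reduce to Σ zᵢ(Kᵢ−1)/(1+β(Kᵢ−1)) = 0.
Check two-phase: ΣzᵢKᵢ = 1.125 > 1 and Σzᵢ/Kᵢ = 1.163 > 1, so g(0) = 0.125 > 0 and g(1) = -0.163 < 0.
Binary case is linear: z₁(K₁−1)(1+β(K₂−1)) + z₂(K₂−1)(1+β(K₁−1)) = 0
⇒ β = [z₁(K₁−1)+z₂(K₂−1)] / [−(K₁−1)(K₂−1)] = 0.1250/0.2219 = 0.563
Compositions from xᵢ = zᵢ/(1+β(Kᵢ−1)), yᵢ = Kᵢxᵢ:
  benzene: x = 0.596, y = 0.827
  toluene: x = 0.404, y = 0.173

y_toluene = 0.173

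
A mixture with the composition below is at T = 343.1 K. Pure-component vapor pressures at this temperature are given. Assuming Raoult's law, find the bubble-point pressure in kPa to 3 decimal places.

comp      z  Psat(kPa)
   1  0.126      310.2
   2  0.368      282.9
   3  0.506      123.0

At the bubble point ψ → 0, so ΣzᵢKᵢ = 1 with Kᵢ = Pᵢˢᵃᵗ/P ⇒ P = ΣzᵢPᵢˢᵃᵗ.
P = 0.126·310.2 + 0.368·282.9 + 0.506·123.0 = 205.430 kPa

Pbub = 205.430 kPa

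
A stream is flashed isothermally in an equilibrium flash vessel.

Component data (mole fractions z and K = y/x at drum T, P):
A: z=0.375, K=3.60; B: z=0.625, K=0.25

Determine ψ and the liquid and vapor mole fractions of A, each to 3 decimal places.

ψ = 0.260, x_A = 0.224, y_A = 0.806

Let ψ = V/F and solve Σ zᵢ(Kᵢ−1)/(1+ψ(Kᵢ−1)) = 0.
Feasibility: ΣzᵢKᵢ = 1.506, Σzᵢ/Kᵢ = 2.604 — both > 1, two phases present.
Newton iteration, ψ⁰ = 0.61:
  ψ = 0.610: g = -0.4870, g' = -1.574 → ψ = 0.301
  ψ = 0.301: g = -0.0578, g' = -1.385 → ψ = 0.259
  ψ = 0.259: g = 0.0012, g' = -1.447 → ψ = 0.260
Converged at ψ = 0.260.
Compositions from xᵢ = zᵢ/(1+ψ(Kᵢ−1)), yᵢ = Kᵢxᵢ:
  A: x = 0.224, y = 0.806
  B: x = 0.776, y = 0.194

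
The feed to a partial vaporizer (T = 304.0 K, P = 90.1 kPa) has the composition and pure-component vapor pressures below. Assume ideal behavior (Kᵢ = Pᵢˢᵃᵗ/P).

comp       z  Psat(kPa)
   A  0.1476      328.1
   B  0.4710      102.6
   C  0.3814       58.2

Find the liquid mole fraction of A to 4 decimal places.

Raoult's law: Kᵢ = Pᵢˢᵃᵗ/P = Pᵢˢᵃᵗ/90.1.
  K_A = 328.1/90.1 = 3.641509, K_B = 102.6/90.1 = 1.138735, K_C = 58.2/90.1 = 0.645949
Material balance + equilibrium reduce to Σ zᵢ(Kᵢ−1)/(1+V/F(Kᵢ−1)) = 0.
g(0) = ΣzᵢKᵢ − 1 = 0.3202 and g(1) = 1 − Σzᵢ/Kᵢ = -0.0446, so a root lies in (0, 1).
Newton–Raphson from V/F = 0.4:
  V/F = 0.4000: g = 0.09417, g' = -0.3165 → V/F = 0.6975
  V/F = 0.6975: g = 0.01742, g' = -0.2193 → V/F = 0.7770
  V/F = 0.7770: g = 0.00044, g' = -0.2089 → V/F = 0.7791
Converged at V/F = 0.7791.
Compositions from xᵢ = zᵢ/(1+V/F(Kᵢ−1)), yᵢ = Kᵢxᵢ:
  A: x = 0.0483, y = 0.1758
  B: x = 0.4251, y = 0.4840
  C: x = 0.5267, y = 0.3402

x_A = 0.0483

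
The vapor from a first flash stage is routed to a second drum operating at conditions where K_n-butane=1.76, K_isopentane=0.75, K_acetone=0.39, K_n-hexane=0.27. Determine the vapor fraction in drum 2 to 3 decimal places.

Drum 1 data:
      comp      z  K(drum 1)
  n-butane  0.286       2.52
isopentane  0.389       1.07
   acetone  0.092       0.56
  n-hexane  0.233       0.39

V/F (drum 2) = 0.178

Drum 1:
Newton iteration, ψ₁⁰ = 0.5:
  ψ₁ = 0.500: g = 0.0169, g' = -0.424 → ψ₁ = 0.540
Converged at ψ₁ = 0.540.
Drum-1 compositions:
  n-butane: x = 0.157, y = 0.396
  isopentane: x = 0.375, y = 0.401
  acetone: x = 0.121, y = 0.068
  n-hexane: x = 0.347, y = 0.135
Drum-2 feed = drum-1 vapor: z₂ = (0.3959, 0.4011, 0.0676, 0.1355).
Drum 2:
Material balance + equilibrium reduce to Σ zᵢ(Kᵢ−1)/(1+ψ₂(Kᵢ−1)) = 0.
g(0) = ΣzᵢKᵢ − 1 = 0.060 and g(1) = 1 − Σzᵢ/Kᵢ = -0.435, so a root lies in (0, 1).
Newton–Raphson from ψ₂ = 0.59:
  ψ₂ = 0.590: g = -0.1480, g' = -0.428 → ψ₂ = 0.244
  ψ₂ = 0.244: g = -0.0217, g' = -0.333 → ψ₂ = 0.179
  ψ₂ = 0.179: g = -0.0001, g' = -0.332 → ψ₂ = 0.178
Converged at ψ₂ = 0.178.
  n-butane: x = 0.349, y = 0.614
  isopentane: x = 0.420, y = 0.315
  acetone: x = 0.076, y = 0.030
  n-hexane: x = 0.156, y = 0.042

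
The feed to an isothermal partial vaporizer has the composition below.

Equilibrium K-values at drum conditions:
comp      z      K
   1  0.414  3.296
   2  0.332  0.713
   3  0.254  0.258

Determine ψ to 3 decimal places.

Rachford–Rice: g(ψ) = Σ zᵢ(Kᵢ−1)/(1+ψ(Kᵢ−1)) = 0.
Check two-phase: ΣzᵢKᵢ = 1.667 > 1 and Σzᵢ/Kᵢ = 1.576 > 1, so g(0) = 0.667 > 0 and g(1) = -0.576 < 0.
Newton–Raphson from ψ = 0.4:
  ψ = 0.400: g = 0.1198, g' = -0.911 → ψ = 0.532
  ψ = 0.532: g = 0.0044, g' = -0.862 → ψ = 0.537
Converged at ψ = 0.537.

ψ = 0.537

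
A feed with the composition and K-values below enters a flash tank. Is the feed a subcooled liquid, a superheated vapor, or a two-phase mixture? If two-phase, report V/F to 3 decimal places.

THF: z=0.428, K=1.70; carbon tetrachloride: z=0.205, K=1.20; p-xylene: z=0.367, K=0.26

ΣzᵢKᵢ = 1.069; Σzᵢ/Kᵢ = 1.834.
Both exceed 1, so a two-phase solution exists.
Newton–Raphson from ψ = 0.5:
  ψ = 0.500: g = -0.1719, g' = -0.628 → ψ = 0.226
  ψ = 0.226: g = -0.0284, g' = -0.454 → ψ = 0.164
  ψ = 0.164: g = -0.0006, g' = -0.437 → ψ = 0.163
Converged at ψ = 0.163.

two-phase, V/F = 0.163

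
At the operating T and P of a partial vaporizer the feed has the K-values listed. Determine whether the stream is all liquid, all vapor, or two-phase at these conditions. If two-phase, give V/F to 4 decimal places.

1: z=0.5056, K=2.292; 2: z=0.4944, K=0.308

ΣzᵢKᵢ = 1.3111; Σzᵢ/Kᵢ = 1.8258.
Both exceed 1, so a two-phase solution exists.
Binary case is linear: z₁(K₁−1)(1+ψ(K₂−1)) + z₂(K₂−1)(1+ψ(K₁−1)) = 0
⇒ ψ = [z₁(K₁−1)+z₂(K₂−1)] / [−(K₁−1)(K₂−1)] = 0.31111/0.89406 = 0.3480

two-phase, V/F = 0.3480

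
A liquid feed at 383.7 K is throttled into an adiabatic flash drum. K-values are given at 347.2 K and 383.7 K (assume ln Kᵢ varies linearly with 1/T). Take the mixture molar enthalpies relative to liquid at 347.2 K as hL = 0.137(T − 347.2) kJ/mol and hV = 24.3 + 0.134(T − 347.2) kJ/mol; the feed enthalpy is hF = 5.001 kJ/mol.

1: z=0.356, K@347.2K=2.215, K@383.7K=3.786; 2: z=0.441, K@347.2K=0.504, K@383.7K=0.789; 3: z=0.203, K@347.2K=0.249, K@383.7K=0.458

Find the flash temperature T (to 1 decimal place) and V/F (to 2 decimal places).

Adiabatic flash: solve Rachford–Rice at each trial T, then check hF = ψ·hV(T) + (1−ψ)·hL(T).
  T = 347.2 K: K = (2.215, 0.504, 0.249), RR gives ψ = 0.086, H_out = 2.095 kJ/mol
  T = 383.7 K: K = (3.786, 0.789, 0.458), RR gives ψ = 0.802, H_out = 24.402 kJ/mol
  T = 365.4 K: K = (2.933, 0.637, 0.343), RR gives ψ = 0.430, H_out = 12.927 kJ/mol
  T = 356.3 K: K = (2.558, 0.568, 0.293), RR gives ψ = 0.267, H_out = 7.719 kJ/mol
  T = 351.8 K: K = (2.384, 0.536, 0.271), RR gives ψ = 0.181, H_out = 5.032 kJ/mol
  T = 349.5 K: K = (2.299, 0.520, 0.260), RR gives ψ = 0.135, H_out = 3.594 kJ/mol
  T = 350.6 K: K = (2.339, 0.528, 0.265), RR gives ψ = 0.157, H_out = 4.289 kJ/mol
Linear interpolation between T = 350.6 (H_out = 4.289) and T = 351.8 (H_out = 5.032) on hF = 5.001 gives T ≈ 351.7 K, at which ψ = 0.18.

T = 351.7 K, V/F = 0.18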